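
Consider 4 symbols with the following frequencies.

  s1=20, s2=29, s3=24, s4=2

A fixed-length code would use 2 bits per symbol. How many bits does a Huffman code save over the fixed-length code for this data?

7

Fixed-length: 2 bits × 75 symbols = 150 bits.
Huffman merges:
s4(2) + s1(20) → 22
22 + s3(24) → 46
s2(29) + 46 → 75
Huffman total = 22 + 46 + 75 = 143 bits.
Saving = 150 − 143 = 7 bits.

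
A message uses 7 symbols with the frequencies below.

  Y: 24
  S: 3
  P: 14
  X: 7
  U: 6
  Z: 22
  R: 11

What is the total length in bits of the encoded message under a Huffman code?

224

Build the Huffman tree bottom-up:
combine S(3), U(6) → 9
combine X(7), 9 → 16
combine R(11), P(14) → 25
combine 16, Z(22) → 38
combine Y(24), 25 → 49
combine 38, 49 → 87
Total encoded bits = sum of merged weights = 9 + 16 + 25 + 38 + 49 + 87 = 224.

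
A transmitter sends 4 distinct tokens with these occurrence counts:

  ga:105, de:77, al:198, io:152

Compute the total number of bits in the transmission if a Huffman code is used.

1048

Greedily combine the two least-frequent nodes:
combine de(77), ga(105) → 182
combine io(152), 182 → 334
combine al(198), 334 → 532
The encoded length is the sum of every internal node's weight: 182 + 334 + 532 = 1048 bits.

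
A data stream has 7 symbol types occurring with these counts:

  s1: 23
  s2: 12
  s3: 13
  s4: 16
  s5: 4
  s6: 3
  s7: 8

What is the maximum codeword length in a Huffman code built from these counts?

Merge the two lowest-weight nodes at each step:
s6(3) + s5(4) → 7
7 + s7(8) → 15
s2(12) + s3(13) → 25
15 + s4(16) → 31
s1(23) + 25 → 48
31 + 48 → 79
The rarest symbols sit at the bottom; the longest codeword is 4 bits.

4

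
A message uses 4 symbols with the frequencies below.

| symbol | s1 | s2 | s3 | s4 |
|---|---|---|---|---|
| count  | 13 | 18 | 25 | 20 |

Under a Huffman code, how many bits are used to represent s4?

Huffman merges, smallest pair first:
merge s1(13) and s2(18): 31
merge s4(20) and s3(25): 45
merge 31 and 45: 76
s4's leaf is at depth 2, giving a 2-bit codeword.

2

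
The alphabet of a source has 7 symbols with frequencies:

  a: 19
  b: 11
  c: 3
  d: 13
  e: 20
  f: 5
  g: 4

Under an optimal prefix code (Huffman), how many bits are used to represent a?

2

Huffman merges, smallest pair first:
c(3) + g(4) → 7
f(5) + 7 → 12
b(11) + 12 → 23
d(13) + a(19) → 32
e(20) + 23 → 43
32 + 43 → 75
a sits 2 levels below the root, so its codeword is 2 bits.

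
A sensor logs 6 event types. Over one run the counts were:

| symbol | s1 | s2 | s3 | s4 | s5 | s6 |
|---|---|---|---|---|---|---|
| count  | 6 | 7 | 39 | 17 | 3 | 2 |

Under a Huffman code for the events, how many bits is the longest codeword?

5

Merge the two lowest-weight nodes at each step:
combine s6(2), s5(3) → 5
combine 5, s1(6) → 11
combine s2(7), 11 → 18
combine s4(17), 18 → 35
combine 35, s3(39) → 74
The rarest symbols sit at the bottom; the longest codeword is 5 bits.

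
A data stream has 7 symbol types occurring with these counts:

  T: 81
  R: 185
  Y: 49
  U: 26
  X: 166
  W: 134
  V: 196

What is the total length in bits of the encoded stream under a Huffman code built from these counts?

2195

Merge the two smallest weights repeatedly:
combine U(26), Y(49) → 75
combine 75, T(81) → 156
combine W(134), 156 → 290
combine X(166), R(185) → 351
combine V(196), 290 → 486
combine 351, 486 → 837
Each symbol's bit-cost is frequency × depth; summing gives 2195 bits (equivalently 75 + 156 + 290 + 351 + 486 + 837).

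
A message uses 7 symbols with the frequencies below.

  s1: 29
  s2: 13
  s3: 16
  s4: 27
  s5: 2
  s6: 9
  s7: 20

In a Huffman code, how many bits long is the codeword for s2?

Build the tree from the bottom:
s5(2) + s6(9) → 11
11 + s2(13) → 24
s3(16) + s7(20) → 36
24 + s4(27) → 51
s1(29) + 36 → 65
51 + 65 → 116
s2 sits 3 levels below the root, so its codeword is 3 bits.

3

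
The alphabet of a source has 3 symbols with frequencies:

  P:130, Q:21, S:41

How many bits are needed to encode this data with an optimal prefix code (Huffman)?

Merge the two smallest weights repeatedly:
Q(21) + S(41) → 62
62 + P(130) → 192
The encoded length is the sum of every internal node's weight: 62 + 192 = 254 bits.

254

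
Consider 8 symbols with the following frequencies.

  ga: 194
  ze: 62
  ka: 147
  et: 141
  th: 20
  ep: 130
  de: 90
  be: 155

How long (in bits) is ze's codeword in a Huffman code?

Build the tree from the bottom:
th(20) + ze(62) → 82
82 + de(90) → 172
ep(130) + et(141) → 271
ka(147) + be(155) → 302
172 + ga(194) → 366
271 + 302 → 573
366 + 573 → 939
The subtree containing ze is merged 4 times, so code length = 4.

4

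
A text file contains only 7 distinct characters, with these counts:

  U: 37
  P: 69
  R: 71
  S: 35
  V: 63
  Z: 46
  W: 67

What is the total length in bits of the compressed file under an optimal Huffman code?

Merge the two smallest weights repeatedly:
combine S(35), U(37) → 72
combine Z(46), V(63) → 109
combine W(67), P(69) → 136
combine R(71), 72 → 143
combine 109, 136 → 245
combine 143, 245 → 388
The encoded length is the sum of every internal node's weight: 72 + 109 + 136 + 143 + 245 + 388 = 1093 bits.

1093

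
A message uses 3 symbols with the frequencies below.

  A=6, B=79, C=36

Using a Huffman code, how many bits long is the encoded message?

163

Build the Huffman tree bottom-up:
A(6) + C(36) → 42
42 + B(79) → 121
Total encoded bits = sum of merged weights = 42 + 121 = 163.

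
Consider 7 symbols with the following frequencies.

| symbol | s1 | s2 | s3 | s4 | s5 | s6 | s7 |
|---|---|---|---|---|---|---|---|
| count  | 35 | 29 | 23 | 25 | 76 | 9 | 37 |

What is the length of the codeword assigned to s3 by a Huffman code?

4

Huffman merges, smallest pair first:
merge s6(9) and s3(23): 32
merge s4(25) and s2(29): 54
merge 32 and s1(35): 67
merge s7(37) and 54: 91
merge 67 and s5(76): 143
merge 91 and 143: 234
s3's leaf is at depth 4, giving a 4-bit codeword.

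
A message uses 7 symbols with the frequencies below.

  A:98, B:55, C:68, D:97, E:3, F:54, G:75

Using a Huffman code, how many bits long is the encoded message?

1212

Merge the two smallest weights repeatedly:
merge E(3) and F(54): 57
merge B(55) and 57: 112
merge C(68) and G(75): 143
merge D(97) and A(98): 195
merge 112 and 143: 255
merge 195 and 255: 450
Total encoded bits = sum of merged weights = 57 + 112 + 143 + 195 + 255 + 450 = 1212.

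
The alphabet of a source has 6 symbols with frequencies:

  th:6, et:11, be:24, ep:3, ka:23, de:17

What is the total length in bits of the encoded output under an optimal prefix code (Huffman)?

Greedily combine the two least-frequent nodes:
ep(3) + th(6) → 9
9 + et(11) → 20
de(17) + 20 → 37
ka(23) + be(24) → 47
37 + 47 → 84
The encoded length is the sum of every internal node's weight: 9 + 20 + 37 + 47 + 84 = 197 bits.

197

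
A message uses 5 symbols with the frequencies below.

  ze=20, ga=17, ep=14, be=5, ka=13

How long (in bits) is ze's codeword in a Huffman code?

2

Huffman merges, smallest pair first:
be(5) + ka(13) → 18
ep(14) + ga(17) → 31
18 + ze(20) → 38
31 + 38 → 69
ze sits 2 levels below the root, so its codeword is 2 bits.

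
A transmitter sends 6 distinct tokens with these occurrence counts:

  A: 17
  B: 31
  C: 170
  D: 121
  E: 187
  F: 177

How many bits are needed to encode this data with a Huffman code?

Build the Huffman tree bottom-up:
merge A(17) and B(31): 48
merge 48 and D(121): 169
merge 169 and C(170): 339
merge F(177) and E(187): 364
merge 339 and 364: 703
The encoded length is the sum of every internal node's weight: 48 + 169 + 339 + 364 + 703 = 1623 bits.

1623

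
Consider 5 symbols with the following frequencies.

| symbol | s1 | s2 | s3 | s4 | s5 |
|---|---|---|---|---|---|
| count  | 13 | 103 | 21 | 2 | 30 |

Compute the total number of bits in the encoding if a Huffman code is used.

Merge the two smallest weights repeatedly:
merge s4(2) and s1(13): 15
merge 15 and s3(21): 36
merge s5(30) and 36: 66
merge 66 and s2(103): 169
Total encoded bits = sum of merged weights = 15 + 36 + 66 + 169 = 286.

286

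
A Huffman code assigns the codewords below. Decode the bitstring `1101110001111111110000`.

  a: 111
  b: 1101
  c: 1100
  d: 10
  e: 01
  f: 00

bceaacf

Read left to right; each codeword is recognised as soon as it completes (prefix code):
  1101→b | 1100→c | 01→e | 111→a | 111→a | 1100→c | 00→f
Decoded message: bceaacf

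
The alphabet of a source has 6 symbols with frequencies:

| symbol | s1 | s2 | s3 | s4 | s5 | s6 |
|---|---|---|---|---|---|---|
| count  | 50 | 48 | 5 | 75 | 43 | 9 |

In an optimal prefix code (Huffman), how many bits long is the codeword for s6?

Repeatedly merge the two smallest:
combine s3(5), s6(9) → 14
combine 14, s5(43) → 57
combine s2(48), s1(50) → 98
combine 57, s4(75) → 132
combine 98, 132 → 230
s6 sits 4 levels below the root, so its codeword is 4 bits.

4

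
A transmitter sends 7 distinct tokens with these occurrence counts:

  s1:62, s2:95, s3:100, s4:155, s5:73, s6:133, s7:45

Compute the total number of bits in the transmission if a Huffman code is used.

1808

Merge the two smallest weights repeatedly:
combine s7(45), s1(62) → 107
combine s5(73), s2(95) → 168
combine s3(100), 107 → 207
combine s6(133), s4(155) → 288
combine 168, 207 → 375
combine 288, 375 → 663
Each symbol's bit-cost is frequency × depth; summing gives 1808 bits (equivalently 107 + 168 + 207 + 288 + 375 + 663).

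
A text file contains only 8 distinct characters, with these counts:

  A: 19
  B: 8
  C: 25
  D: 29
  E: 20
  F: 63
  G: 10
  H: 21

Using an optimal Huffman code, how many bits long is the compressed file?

Build the Huffman tree bottom-up:
combine B(8), G(10) → 18
combine 18, A(19) → 37
combine E(20), H(21) → 41
combine C(25), D(29) → 54
combine 37, 41 → 78
combine 54, F(63) → 117
combine 78, 117 → 195
Total encoded bits = sum of merged weights = 18 + 37 + 41 + 54 + 78 + 117 + 195 = 540.

540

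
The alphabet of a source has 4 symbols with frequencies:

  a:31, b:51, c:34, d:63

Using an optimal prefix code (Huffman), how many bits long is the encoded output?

Greedily combine the two least-frequent nodes:
combine a(31), c(34) → 65
combine b(51), d(63) → 114
combine 65, 114 → 179
Each symbol's bit-cost is frequency × depth; summing gives 358 bits (equivalently 65 + 114 + 179).

358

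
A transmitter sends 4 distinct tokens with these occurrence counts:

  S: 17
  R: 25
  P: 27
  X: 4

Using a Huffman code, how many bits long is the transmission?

Build the Huffman tree bottom-up:
X(4) + S(17) → 21
21 + R(25) → 46
P(27) + 46 → 73
The encoded length is the sum of every internal node's weight: 21 + 46 + 73 = 140 bits.

140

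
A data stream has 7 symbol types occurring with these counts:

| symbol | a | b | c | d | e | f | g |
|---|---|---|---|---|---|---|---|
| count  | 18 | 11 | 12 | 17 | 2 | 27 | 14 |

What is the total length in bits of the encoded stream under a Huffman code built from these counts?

271

Merge the two smallest weights repeatedly:
combine e(2), b(11) → 13
combine c(12), 13 → 25
combine g(14), d(17) → 31
combine a(18), 25 → 43
combine f(27), 31 → 58
combine 43, 58 → 101
Each symbol's bit-cost is frequency × depth; summing gives 271 bits (equivalently 13 + 25 + 31 + 43 + 58 + 101).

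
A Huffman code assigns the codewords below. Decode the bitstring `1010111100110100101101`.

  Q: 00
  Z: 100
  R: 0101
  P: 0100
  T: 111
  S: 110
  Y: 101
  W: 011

YWSWPYY

Read left to right; each codeword is recognised as soon as it completes (prefix code):
  101→Y | 011→W | 110→S | 011→W | 0100→P | 101→Y | 101→Y
Decoded message: YWSWPYY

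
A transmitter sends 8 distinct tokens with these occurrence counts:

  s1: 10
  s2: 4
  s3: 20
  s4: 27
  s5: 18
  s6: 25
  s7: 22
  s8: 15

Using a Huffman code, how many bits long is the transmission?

Merge the two smallest weights repeatedly:
merge s2(4) and s1(10): 14
merge 14 and s8(15): 29
merge s5(18) and s3(20): 38
merge s7(22) and s6(25): 47
merge s4(27) and 29: 56
merge 38 and 47: 85
merge 56 and 85: 141
Total encoded bits = sum of merged weights = 14 + 29 + 38 + 47 + 56 + 85 + 141 = 410.

410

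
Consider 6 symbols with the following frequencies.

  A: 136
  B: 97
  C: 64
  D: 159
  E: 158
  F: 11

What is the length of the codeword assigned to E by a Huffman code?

2

Build the tree from the bottom:
F(11) + C(64) → 75
75 + B(97) → 172
A(136) + E(158) → 294
D(159) + 172 → 331
294 + 331 → 625
E's leaf is at depth 2, giving a 2-bit codeword.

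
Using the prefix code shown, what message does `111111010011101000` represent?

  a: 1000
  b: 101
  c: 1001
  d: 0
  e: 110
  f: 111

Read left to right; each codeword is recognised as soon as it completes (prefix code):
  111→f | 111→f | 0→d | 1001→c | 110→e | 1000→a
Decoded message: ffdcea

ffdcea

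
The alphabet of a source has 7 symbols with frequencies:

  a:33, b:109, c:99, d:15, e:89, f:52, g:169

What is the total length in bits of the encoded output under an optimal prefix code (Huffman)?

Build the Huffman tree bottom-up:
combine d(15), a(33) → 48
combine 48, f(52) → 100
combine e(89), c(99) → 188
combine 100, b(109) → 209
combine g(169), 188 → 357
combine 209, 357 → 566
Total encoded bits = sum of merged weights = 48 + 100 + 188 + 209 + 357 + 566 = 1468.

1468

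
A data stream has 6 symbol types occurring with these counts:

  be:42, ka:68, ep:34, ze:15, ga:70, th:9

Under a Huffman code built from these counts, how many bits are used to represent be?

Build the tree from the bottom:
combine th(9), ze(15) → 24
combine 24, ep(34) → 58
combine be(42), 58 → 100
combine ka(68), ga(70) → 138
combine 100, 138 → 238
be's leaf is at depth 2, giving a 2-bit codeword.

2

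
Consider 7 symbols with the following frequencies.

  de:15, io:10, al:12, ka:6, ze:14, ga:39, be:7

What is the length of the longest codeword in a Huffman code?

Merge the two lowest-weight nodes at each step:
merge ka(6) and be(7): 13
merge io(10) and al(12): 22
merge 13 and ze(14): 27
merge de(15) and 22: 37
merge 27 and 37: 64
merge ga(39) and 64: 103
The rarest symbols sit at the bottom; the longest codeword is 4 bits.

4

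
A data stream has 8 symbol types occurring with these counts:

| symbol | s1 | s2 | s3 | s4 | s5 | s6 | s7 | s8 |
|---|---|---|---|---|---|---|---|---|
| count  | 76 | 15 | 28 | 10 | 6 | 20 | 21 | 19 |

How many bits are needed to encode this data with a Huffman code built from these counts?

Merge the two smallest weights repeatedly:
combine s5(6), s4(10) → 16
combine s2(15), 16 → 31
combine s8(19), s6(20) → 39
combine s7(21), s3(28) → 49
combine 31, 39 → 70
combine 49, 70 → 119
combine s1(76), 119 → 195
The encoded length is the sum of every internal node's weight: 16 + 31 + 39 + 49 + 70 + 119 + 195 = 519 bits.

519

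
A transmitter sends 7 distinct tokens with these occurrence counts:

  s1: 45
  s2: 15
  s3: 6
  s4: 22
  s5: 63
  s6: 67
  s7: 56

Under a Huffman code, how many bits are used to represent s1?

3

Repeatedly merge the two smallest:
merge s3(6) and s2(15): 21
merge 21 and s4(22): 43
merge 43 and s1(45): 88
merge s7(56) and s5(63): 119
merge s6(67) and 88: 155
merge 119 and 155: 274
s1's leaf is at depth 3, giving a 3-bit codeword.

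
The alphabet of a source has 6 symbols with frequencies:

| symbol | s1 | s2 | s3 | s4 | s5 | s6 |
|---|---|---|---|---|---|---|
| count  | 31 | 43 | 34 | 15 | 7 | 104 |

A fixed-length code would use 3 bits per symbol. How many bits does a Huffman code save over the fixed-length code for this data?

186

Fixed-length: 3 bits × 234 symbols = 702 bits.
Huffman merges:
combine s5(7), s4(15) → 22
combine 22, s1(31) → 53
combine s3(34), s2(43) → 77
combine 53, 77 → 130
combine s6(104), 130 → 234
Huffman total = 22 + 53 + 77 + 130 + 234 = 516 bits.
Saving = 702 − 516 = 186 bits.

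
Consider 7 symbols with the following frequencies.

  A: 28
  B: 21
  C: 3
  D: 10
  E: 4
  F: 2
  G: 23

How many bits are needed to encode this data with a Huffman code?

215

Greedily combine the two least-frequent nodes:
combine F(2), C(3) → 5
combine E(4), 5 → 9
combine 9, D(10) → 19
combine 19, B(21) → 40
combine G(23), A(28) → 51
combine 40, 51 → 91
The encoded length is the sum of every internal node's weight: 5 + 9 + 19 + 40 + 51 + 91 = 215 bits.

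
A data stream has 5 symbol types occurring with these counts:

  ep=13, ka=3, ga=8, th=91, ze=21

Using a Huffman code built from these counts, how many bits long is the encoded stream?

216

Merge the two smallest weights repeatedly:
merge ka(3) and ga(8): 11
merge 11 and ep(13): 24
merge ze(21) and 24: 45
merge 45 and th(91): 136
The encoded length is the sum of every internal node's weight: 11 + 24 + 45 + 136 = 216 bits.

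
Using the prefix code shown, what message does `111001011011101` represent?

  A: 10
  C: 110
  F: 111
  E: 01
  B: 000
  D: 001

FDEAFE

Read left to right; each codeword is recognised as soon as it completes (prefix code):
  111→F | 001→D | 01→E | 10→A | 111→F | 01→E
Decoded message: FDEAFE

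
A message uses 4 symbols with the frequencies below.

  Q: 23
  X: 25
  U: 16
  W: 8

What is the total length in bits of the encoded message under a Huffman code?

Merge the two smallest weights repeatedly:
combine W(8), U(16) → 24
combine Q(23), 24 → 47
combine X(25), 47 → 72
The encoded length is the sum of every internal node's weight: 24 + 47 + 72 = 143 bits.

143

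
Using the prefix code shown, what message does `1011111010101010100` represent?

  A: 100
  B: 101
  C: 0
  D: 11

Read left to right; each codeword is recognised as soon as it completes (prefix code):
  101→B | 11→D | 11→D | 0→C | 101→B | 0→C | 101→B | 0→C | 100→A
Decoded message: BDDCBCBCA

BDDCBCBCA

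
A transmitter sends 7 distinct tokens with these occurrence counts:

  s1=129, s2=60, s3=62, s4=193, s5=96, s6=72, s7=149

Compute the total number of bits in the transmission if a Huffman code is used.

Merge the two smallest weights repeatedly:
combine s2(60), s3(62) → 122
combine s6(72), s5(96) → 168
combine 122, s1(129) → 251
combine s7(149), 168 → 317
combine s4(193), 251 → 444
combine 317, 444 → 761
Each symbol's bit-cost is frequency × depth; summing gives 2063 bits (equivalently 122 + 168 + 251 + 317 + 444 + 761).

2063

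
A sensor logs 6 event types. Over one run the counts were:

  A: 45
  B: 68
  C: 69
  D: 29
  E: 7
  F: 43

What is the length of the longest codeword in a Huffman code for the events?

4

Merge the two lowest-weight nodes at each step:
E(7) + D(29) → 36
36 + F(43) → 79
A(45) + B(68) → 113
C(69) + 79 → 148
113 + 148 → 261
The rarest symbols sit at the bottom; the longest codeword is 4 bits.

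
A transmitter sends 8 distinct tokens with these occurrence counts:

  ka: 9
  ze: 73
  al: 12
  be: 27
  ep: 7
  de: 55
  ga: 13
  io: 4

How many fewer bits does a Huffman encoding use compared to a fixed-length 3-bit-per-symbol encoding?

100

Fixed-length: 3 bits × 200 symbols = 600 bits.
Huffman merges:
merge io(4) and ep(7): 11
merge ka(9) and 11: 20
merge al(12) and ga(13): 25
merge 20 and 25: 45
merge be(27) and 45: 72
merge de(55) and 72: 127
merge ze(73) and 127: 200
Huffman total = 11 + 20 + 25 + 45 + 72 + 127 + 200 = 500 bits.
Saving = 600 − 500 = 100 bits.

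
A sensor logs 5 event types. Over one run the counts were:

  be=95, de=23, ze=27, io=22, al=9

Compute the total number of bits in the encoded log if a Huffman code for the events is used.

Greedily combine the two least-frequent nodes:
merge al(9) and io(22): 31
merge de(23) and ze(27): 50
merge 31 and 50: 81
merge 81 and be(95): 176
Each symbol's bit-cost is frequency × depth; summing gives 338 bits (equivalently 31 + 50 + 81 + 176).

338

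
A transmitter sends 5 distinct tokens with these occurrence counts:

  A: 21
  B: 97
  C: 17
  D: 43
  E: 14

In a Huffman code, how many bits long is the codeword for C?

4

Repeatedly merge the two smallest:
E(14) + C(17) → 31
A(21) + 31 → 52
D(43) + 52 → 95
95 + B(97) → 192
The subtree containing C is merged 4 times, so code length = 4.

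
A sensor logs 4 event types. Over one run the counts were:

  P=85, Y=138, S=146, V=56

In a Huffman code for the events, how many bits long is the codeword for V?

Huffman merges, smallest pair first:
merge V(56) and P(85): 141
merge Y(138) and 141: 279
merge S(146) and 279: 425
The subtree containing V is merged 3 times, so code length = 3.

3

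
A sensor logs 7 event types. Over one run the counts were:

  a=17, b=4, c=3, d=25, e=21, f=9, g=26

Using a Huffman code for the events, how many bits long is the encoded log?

Merge the two smallest weights repeatedly:
merge c(3) and b(4): 7
merge 7 and f(9): 16
merge 16 and a(17): 33
merge e(21) and d(25): 46
merge g(26) and 33: 59
merge 46 and 59: 105
Each symbol's bit-cost is frequency × depth; summing gives 266 bits (equivalently 7 + 16 + 33 + 46 + 59 + 105).

266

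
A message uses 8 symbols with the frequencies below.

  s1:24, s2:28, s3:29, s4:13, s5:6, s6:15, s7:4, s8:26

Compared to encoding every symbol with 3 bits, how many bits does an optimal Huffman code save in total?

24

Fixed-length: 3 bits × 145 symbols = 435 bits.
Huffman merges:
combine s7(4), s5(6) → 10
combine 10, s4(13) → 23
combine s6(15), 23 → 38
combine s1(24), s8(26) → 50
combine s2(28), s3(29) → 57
combine 38, 50 → 88
combine 57, 88 → 145
Huffman total = 10 + 23 + 38 + 50 + 57 + 88 + 145 = 411 bits.
Saving = 435 − 411 = 24 bits.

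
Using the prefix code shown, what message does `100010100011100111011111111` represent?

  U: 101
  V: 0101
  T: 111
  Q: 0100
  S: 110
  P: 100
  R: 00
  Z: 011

Read left to right; each codeword is recognised as soon as it completes (prefix code):
  100→P | 0101→V | 00→R | 011→Z | 100→P | 111→T | 011→Z | 111→T | 111→T
Decoded message: PVRZPTZTT

PVRZPTZTT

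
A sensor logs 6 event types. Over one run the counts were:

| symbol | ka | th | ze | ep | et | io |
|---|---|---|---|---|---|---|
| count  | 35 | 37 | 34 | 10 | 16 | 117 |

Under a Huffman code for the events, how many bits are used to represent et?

4

Huffman merges, smallest pair first:
merge ep(10) and et(16): 26
merge 26 and ze(34): 60
merge ka(35) and th(37): 72
merge 60 and 72: 132
merge io(117) and 132: 249
et's leaf is at depth 4, giving a 4-bit codeword.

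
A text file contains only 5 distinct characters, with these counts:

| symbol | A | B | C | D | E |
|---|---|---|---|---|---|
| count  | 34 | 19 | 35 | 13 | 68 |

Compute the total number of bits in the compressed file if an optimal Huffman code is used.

Build the Huffman tree bottom-up:
merge D(13) and B(19): 32
merge 32 and A(34): 66
merge C(35) and 66: 101
merge E(68) and 101: 169
Total encoded bits = sum of merged weights = 32 + 66 + 101 + 169 = 368.

368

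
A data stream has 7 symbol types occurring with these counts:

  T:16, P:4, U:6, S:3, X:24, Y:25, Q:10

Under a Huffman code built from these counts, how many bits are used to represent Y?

Huffman merges, smallest pair first:
combine S(3), P(4) → 7
combine U(6), 7 → 13
combine Q(10), 13 → 23
combine T(16), 23 → 39
combine X(24), Y(25) → 49
combine 39, 49 → 88
Y sits 2 levels below the root, so its codeword is 2 bits.

2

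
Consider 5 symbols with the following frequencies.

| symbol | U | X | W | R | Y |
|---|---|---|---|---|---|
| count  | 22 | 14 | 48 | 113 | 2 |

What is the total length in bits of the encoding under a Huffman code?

Greedily combine the two least-frequent nodes:
Y(2) + X(14) → 16
16 + U(22) → 38
38 + W(48) → 86
86 + R(113) → 199
Total encoded bits = sum of merged weights = 16 + 38 + 86 + 199 = 339.

339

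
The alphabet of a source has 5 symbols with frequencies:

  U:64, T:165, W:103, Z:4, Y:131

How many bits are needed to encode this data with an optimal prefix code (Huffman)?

1002

Merge the two smallest weights repeatedly:
Z(4) + U(64) → 68
68 + W(103) → 171
Y(131) + T(165) → 296
171 + 296 → 467
Each symbol's bit-cost is frequency × depth; summing gives 1002 bits (equivalently 68 + 171 + 296 + 467).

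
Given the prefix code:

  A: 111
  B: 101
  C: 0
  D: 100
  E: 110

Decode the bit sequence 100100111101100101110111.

DDABDBEA

Read left to right; each codeword is recognised as soon as it completes (prefix code):
  100→D | 100→D | 111→A | 101→B | 100→D | 101→B | 110→E | 111→A
Decoded message: DDABDBEA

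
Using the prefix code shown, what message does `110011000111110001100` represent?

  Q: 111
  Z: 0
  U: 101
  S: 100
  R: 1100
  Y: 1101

RRZQRZR

Read left to right; each codeword is recognised as soon as it completes (prefix code):
  1100→R | 1100→R | 0→Z | 111→Q | 1100→R | 0→Z | 1100→R
Decoded message: RRZQRZR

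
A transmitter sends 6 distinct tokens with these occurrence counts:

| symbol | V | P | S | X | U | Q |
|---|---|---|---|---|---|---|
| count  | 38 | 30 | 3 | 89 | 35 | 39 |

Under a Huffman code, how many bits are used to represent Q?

3

Huffman merges, smallest pair first:
combine S(3), P(30) → 33
combine 33, U(35) → 68
combine V(38), Q(39) → 77
combine 68, 77 → 145
combine X(89), 145 → 234
Q's leaf is at depth 3, giving a 3-bit codeword.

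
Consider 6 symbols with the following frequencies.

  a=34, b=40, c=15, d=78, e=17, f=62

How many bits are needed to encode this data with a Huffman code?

590

Merge the two smallest weights repeatedly:
combine c(15), e(17) → 32
combine 32, a(34) → 66
combine b(40), f(62) → 102
combine 66, d(78) → 144
combine 102, 144 → 246
The encoded length is the sum of every internal node's weight: 32 + 66 + 102 + 144 + 246 = 590 bits.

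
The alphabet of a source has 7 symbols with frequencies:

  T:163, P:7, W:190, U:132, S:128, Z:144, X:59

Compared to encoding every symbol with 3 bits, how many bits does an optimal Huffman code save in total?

Fixed-length: 3 bits × 823 symbols = 2469 bits.
Huffman merges:
merge P(7) and X(59): 66
merge 66 and S(128): 194
merge U(132) and Z(144): 276
merge T(163) and W(190): 353
merge 194 and 276: 470
merge 353 and 470: 823
Huffman total = 66 + 194 + 276 + 353 + 470 + 823 = 2182 bits.
Saving = 2469 − 2182 = 287 bits.

287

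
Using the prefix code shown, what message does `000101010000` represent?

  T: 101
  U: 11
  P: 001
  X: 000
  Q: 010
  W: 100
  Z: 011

XTQX

Read left to right; each codeword is recognised as soon as it completes (prefix code):
  000→X | 101→T | 010→Q | 000→X
Decoded message: XTQX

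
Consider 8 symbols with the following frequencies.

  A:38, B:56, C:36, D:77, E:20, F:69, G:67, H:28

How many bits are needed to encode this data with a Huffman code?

1144

Merge the two smallest weights repeatedly:
E(20) + H(28) → 48
C(36) + A(38) → 74
48 + B(56) → 104
G(67) + F(69) → 136
74 + D(77) → 151
104 + 136 → 240
151 + 240 → 391
Total encoded bits = sum of merged weights = 48 + 74 + 104 + 136 + 151 + 240 + 391 = 1144.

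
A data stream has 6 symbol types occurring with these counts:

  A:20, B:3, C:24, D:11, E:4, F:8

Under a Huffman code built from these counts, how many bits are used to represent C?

Huffman merges, smallest pair first:
B(3) + E(4) → 7
7 + F(8) → 15
D(11) + 15 → 26
A(20) + C(24) → 44
26 + 44 → 70
C sits 2 levels below the root, so its codeword is 2 bits.

2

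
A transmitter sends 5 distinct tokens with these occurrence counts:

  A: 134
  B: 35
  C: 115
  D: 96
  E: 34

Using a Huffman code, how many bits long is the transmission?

897

Build the Huffman tree bottom-up:
merge E(34) and B(35): 69
merge 69 and D(96): 165
merge C(115) and A(134): 249
merge 165 and 249: 414
The encoded length is the sum of every internal node's weight: 69 + 165 + 249 + 414 = 897 bits.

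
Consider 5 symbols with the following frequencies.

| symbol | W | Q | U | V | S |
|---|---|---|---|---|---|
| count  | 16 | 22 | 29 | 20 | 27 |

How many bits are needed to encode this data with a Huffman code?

264

Merge the two smallest weights repeatedly:
W(16) + V(20) → 36
Q(22) + S(27) → 49
U(29) + 36 → 65
49 + 65 → 114
The encoded length is the sum of every internal node's weight: 36 + 49 + 65 + 114 = 264 bits.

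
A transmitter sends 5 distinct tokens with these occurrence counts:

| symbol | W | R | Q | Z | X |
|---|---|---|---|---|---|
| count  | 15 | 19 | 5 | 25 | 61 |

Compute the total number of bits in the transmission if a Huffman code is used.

248

Merge the two smallest weights repeatedly:
Q(5) + W(15) → 20
R(19) + 20 → 39
Z(25) + 39 → 64
X(61) + 64 → 125
Total encoded bits = sum of merged weights = 20 + 39 + 64 + 125 = 248.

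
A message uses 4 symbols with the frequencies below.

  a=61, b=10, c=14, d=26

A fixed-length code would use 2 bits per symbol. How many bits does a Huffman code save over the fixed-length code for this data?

37

Fixed-length: 2 bits × 111 symbols = 222 bits.
Huffman merges:
b(10) + c(14) → 24
24 + d(26) → 50
50 + a(61) → 111
Huffman total = 24 + 50 + 111 = 185 bits.
Saving = 222 − 185 = 37 bits.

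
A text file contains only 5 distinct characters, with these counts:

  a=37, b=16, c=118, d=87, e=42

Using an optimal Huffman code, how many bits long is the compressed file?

Greedily combine the two least-frequent nodes:
b(16) + a(37) → 53
e(42) + 53 → 95
d(87) + 95 → 182
c(118) + 182 → 300
Total encoded bits = sum of merged weights = 53 + 95 + 182 + 300 = 630.

630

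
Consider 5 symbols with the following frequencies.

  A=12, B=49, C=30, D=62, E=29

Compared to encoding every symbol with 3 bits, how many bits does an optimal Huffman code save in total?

141

Fixed-length: 3 bits × 182 symbols = 546 bits.
Huffman merges:
A(12) + E(29) → 41
C(30) + 41 → 71
B(49) + D(62) → 111
71 + 111 → 182
Huffman total = 41 + 71 + 111 + 182 = 405 bits.
Saving = 546 − 405 = 141 bits.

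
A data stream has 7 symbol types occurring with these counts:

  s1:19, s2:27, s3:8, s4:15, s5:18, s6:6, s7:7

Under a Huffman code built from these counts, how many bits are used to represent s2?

2

Repeatedly merge the two smallest:
s6(6) + s7(7) → 13
s3(8) + 13 → 21
s4(15) + s5(18) → 33
s1(19) + 21 → 40
s2(27) + 33 → 60
40 + 60 → 100
s2 sits 2 levels below the root, so its codeword is 2 bits.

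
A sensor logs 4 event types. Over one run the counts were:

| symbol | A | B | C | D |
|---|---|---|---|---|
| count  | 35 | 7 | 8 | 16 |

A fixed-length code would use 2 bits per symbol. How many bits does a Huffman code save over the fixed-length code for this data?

Fixed-length: 2 bits × 66 symbols = 132 bits.
Huffman merges:
merge B(7) and C(8): 15
merge 15 and D(16): 31
merge 31 and A(35): 66
Huffman total = 15 + 31 + 66 = 112 bits.
Saving = 132 − 112 = 20 bits.

20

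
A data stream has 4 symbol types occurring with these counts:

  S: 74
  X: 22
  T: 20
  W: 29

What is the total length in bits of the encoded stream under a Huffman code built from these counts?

258

Merge the two smallest weights repeatedly:
merge T(20) and X(22): 42
merge W(29) and 42: 71
merge 71 and S(74): 145
Each symbol's bit-cost is frequency × depth; summing gives 258 bits (equivalently 42 + 71 + 145).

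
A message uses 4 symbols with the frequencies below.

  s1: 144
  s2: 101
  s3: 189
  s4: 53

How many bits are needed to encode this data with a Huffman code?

939

Greedily combine the two least-frequent nodes:
s4(53) + s2(101) → 154
s1(144) + 154 → 298
s3(189) + 298 → 487
Each symbol's bit-cost is frequency × depth; summing gives 939 bits (equivalently 154 + 298 + 487).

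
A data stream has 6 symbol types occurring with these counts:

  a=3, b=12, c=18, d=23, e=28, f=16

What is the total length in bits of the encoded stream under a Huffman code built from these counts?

246

Build the Huffman tree bottom-up:
merge a(3) and b(12): 15
merge 15 and f(16): 31
merge c(18) and d(23): 41
merge e(28) and 31: 59
merge 41 and 59: 100
Total encoded bits = sum of merged weights = 15 + 31 + 41 + 59 + 100 = 246.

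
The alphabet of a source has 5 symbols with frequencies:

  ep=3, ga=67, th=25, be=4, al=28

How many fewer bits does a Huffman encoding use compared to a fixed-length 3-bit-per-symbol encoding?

155

Fixed-length: 3 bits × 127 symbols = 381 bits.
Huffman merges:
combine ep(3), be(4) → 7
combine 7, th(25) → 32
combine al(28), 32 → 60
combine 60, ga(67) → 127
Huffman total = 7 + 32 + 60 + 127 = 226 bits.
Saving = 381 − 226 = 155 bits.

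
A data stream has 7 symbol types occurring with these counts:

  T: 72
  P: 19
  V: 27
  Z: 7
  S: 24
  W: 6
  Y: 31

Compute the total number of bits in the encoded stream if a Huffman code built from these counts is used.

Build the Huffman tree bottom-up:
merge W(6) and Z(7): 13
merge 13 and P(19): 32
merge S(24) and V(27): 51
merge Y(31) and 32: 63
merge 51 and 63: 114
merge T(72) and 114: 186
Total encoded bits = sum of merged weights = 13 + 32 + 51 + 63 + 114 + 186 = 459.

459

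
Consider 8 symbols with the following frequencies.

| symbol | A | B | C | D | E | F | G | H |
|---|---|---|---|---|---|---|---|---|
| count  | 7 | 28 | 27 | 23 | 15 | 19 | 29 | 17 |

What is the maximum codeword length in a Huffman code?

Merge the two lowest-weight nodes at each step:
merge A(7) and E(15): 22
merge H(17) and F(19): 36
merge 22 and D(23): 45
merge C(27) and B(28): 55
merge G(29) and 36: 65
merge 45 and 55: 100
merge 65 and 100: 165
The rarest symbols sit at the bottom; the longest codeword is 4 bits.

4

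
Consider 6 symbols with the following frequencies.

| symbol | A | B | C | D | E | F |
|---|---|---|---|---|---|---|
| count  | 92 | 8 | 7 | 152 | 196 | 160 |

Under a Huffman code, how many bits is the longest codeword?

4

Merge the two lowest-weight nodes at each step:
merge C(7) and B(8): 15
merge 15 and A(92): 107
merge 107 and D(152): 259
merge F(160) and E(196): 356
merge 259 and 356: 615
The rarest symbols sit at the bottom; the longest codeword is 4 bits.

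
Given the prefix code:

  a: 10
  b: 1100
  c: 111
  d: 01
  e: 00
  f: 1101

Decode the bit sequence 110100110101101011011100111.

Read left to right; each codeword is recognised as soon as it completes (prefix code):
  1101→f | 00→e | 1101→f | 01→d | 10→a | 10→a | 1101→f | 1100→b | 111→c
Decoded message: fefdaafbc

fefdaafbc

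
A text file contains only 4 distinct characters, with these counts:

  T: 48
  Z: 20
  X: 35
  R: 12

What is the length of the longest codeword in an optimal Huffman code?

3

Merge the two lowest-weight nodes at each step:
merge R(12) and Z(20): 32
merge 32 and X(35): 67
merge T(48) and 67: 115
The rarest symbols sit at the bottom; the longest codeword is 3 bits.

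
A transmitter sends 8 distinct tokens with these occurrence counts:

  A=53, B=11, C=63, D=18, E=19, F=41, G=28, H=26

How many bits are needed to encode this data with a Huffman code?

Greedily combine the two least-frequent nodes:
combine B(11), D(18) → 29
combine E(19), H(26) → 45
combine G(28), 29 → 57
combine F(41), 45 → 86
combine A(53), 57 → 110
combine C(63), 86 → 149
combine 110, 149 → 259
The encoded length is the sum of every internal node's weight: 29 + 45 + 57 + 86 + 110 + 149 + 259 = 735 bits.

735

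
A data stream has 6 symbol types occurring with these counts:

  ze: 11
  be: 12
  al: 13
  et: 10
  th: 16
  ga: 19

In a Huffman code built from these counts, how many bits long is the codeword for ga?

Build the tree from the bottom:
merge et(10) and ze(11): 21
merge be(12) and al(13): 25
merge th(16) and ga(19): 35
merge 21 and 25: 46
merge 35 and 46: 81
ga's leaf is at depth 2, giving a 2-bit codeword.

2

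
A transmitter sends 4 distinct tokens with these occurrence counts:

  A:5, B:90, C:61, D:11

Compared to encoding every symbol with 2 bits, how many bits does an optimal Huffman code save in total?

Fixed-length: 2 bits × 167 symbols = 334 bits.
Huffman merges:
combine A(5), D(11) → 16
combine 16, C(61) → 77
combine 77, B(90) → 167
Huffman total = 16 + 77 + 167 = 260 bits.
Saving = 334 − 260 = 74 bits.

74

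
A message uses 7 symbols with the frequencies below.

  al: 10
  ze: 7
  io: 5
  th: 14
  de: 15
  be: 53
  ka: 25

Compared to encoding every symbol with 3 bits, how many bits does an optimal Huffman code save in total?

Fixed-length: 3 bits × 129 symbols = 387 bits.
Huffman merges:
merge io(5) and ze(7): 12
merge al(10) and 12: 22
merge th(14) and de(15): 29
merge 22 and ka(25): 47
merge 29 and 47: 76
merge be(53) and 76: 129
Huffman total = 12 + 22 + 29 + 47 + 76 + 129 = 315 bits.
Saving = 387 − 315 = 72 bits.

72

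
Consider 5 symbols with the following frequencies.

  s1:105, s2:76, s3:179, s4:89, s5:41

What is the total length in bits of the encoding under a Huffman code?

Build the Huffman tree bottom-up:
s5(41) + s2(76) → 117
s4(89) + s1(105) → 194
117 + s3(179) → 296
194 + 296 → 490
The encoded length is the sum of every internal node's weight: 117 + 194 + 296 + 490 = 1097 bits.

1097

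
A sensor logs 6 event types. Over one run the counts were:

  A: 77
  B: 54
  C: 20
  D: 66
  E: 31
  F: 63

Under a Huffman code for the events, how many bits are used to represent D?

Huffman merges, smallest pair first:
merge C(20) and E(31): 51
merge 51 and B(54): 105
merge F(63) and D(66): 129
merge A(77) and 105: 182
merge 129 and 182: 311
D's leaf is at depth 2, giving a 2-bit codeword.

2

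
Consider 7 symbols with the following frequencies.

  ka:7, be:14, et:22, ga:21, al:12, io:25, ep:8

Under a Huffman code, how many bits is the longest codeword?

Merge the two lowest-weight nodes at each step:
ka(7) + ep(8) → 15
al(12) + be(14) → 26
15 + ga(21) → 36
et(22) + io(25) → 47
26 + 36 → 62
47 + 62 → 109
The rarest symbols sit at the bottom; the longest codeword is 4 bits.

4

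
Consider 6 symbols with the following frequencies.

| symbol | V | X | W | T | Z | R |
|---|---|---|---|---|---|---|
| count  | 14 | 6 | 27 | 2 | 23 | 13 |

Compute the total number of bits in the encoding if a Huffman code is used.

199

Greedily combine the two least-frequent nodes:
combine T(2), X(6) → 8
combine 8, R(13) → 21
combine V(14), 21 → 35
combine Z(23), W(27) → 50
combine 35, 50 → 85
Total encoded bits = sum of merged weights = 8 + 21 + 35 + 50 + 85 = 199.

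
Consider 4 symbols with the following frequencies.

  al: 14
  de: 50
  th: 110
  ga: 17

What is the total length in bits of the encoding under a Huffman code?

Greedily combine the two least-frequent nodes:
combine al(14), ga(17) → 31
combine 31, de(50) → 81
combine 81, th(110) → 191
Total encoded bits = sum of merged weights = 31 + 81 + 191 = 303.

303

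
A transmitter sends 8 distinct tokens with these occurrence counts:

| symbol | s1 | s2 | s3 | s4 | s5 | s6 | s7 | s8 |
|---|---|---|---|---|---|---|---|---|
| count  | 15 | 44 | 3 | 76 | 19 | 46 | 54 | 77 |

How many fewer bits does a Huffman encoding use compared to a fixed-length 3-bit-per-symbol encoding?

Fixed-length: 3 bits × 334 symbols = 1002 bits.
Huffman merges:
merge s3(3) and s1(15): 18
merge 18 and s5(19): 37
merge 37 and s2(44): 81
merge s6(46) and s7(54): 100
merge s4(76) and s8(77): 153
merge 81 and 100: 181
merge 153 and 181: 334
Huffman total = 18 + 37 + 81 + 100 + 153 + 181 + 334 = 904 bits.
Saving = 1002 − 904 = 98 bits.

98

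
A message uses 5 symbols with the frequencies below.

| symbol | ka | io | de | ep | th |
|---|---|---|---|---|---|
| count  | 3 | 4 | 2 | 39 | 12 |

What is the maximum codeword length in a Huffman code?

4

Merge the two lowest-weight nodes at each step:
merge de(2) and ka(3): 5
merge io(4) and 5: 9
merge 9 and th(12): 21
merge 21 and ep(39): 60
The rarest symbols sit at the bottom; the longest codeword is 4 bits.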